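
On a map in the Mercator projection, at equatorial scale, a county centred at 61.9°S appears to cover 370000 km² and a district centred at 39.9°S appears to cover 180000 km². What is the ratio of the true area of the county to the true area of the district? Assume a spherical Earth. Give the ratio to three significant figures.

0.775

Since Mercator area scale is 1/cos²φ, the true area equals the apparent area multiplied by cos²φ.
True area of county: 370000 × cos²(61.9°) = 370000 × 0.2219 = 82090 km².
True area of district: 180000 × cos²(39.9°) = 180000 × 0.5885 = 105900 km².
Ratio = 82090 / 105900 ≈ 0.775.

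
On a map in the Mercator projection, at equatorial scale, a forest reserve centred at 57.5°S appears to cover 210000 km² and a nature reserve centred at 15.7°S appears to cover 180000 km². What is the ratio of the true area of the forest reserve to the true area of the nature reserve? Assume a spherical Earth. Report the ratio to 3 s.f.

0.363

Since Mercator area scale is 1/cos²φ, the true area equals the apparent area multiplied by cos²φ.
True area of forest reserve: 210000 × cos²(57.5°) = 210000 × 0.2887 = 60630 km².
True area of nature reserve: 180000 × cos²(15.7°) = 180000 × 0.9268 = 166800 km².
Ratio = 60630 / 166800 ≈ 0.363.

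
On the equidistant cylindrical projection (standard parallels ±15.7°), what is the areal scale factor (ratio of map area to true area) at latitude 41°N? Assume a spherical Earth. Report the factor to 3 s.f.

1.28

The equidistant cylindrical projection with φ₀ = 15.7° has h = 1 (meridians true) and k = cos φ₀ / cos φ along parallels.
Areal scale = h·k = 1 × cos φ₀ / cos φ; at 41°, h = 1.000, k = 1.276, so h·k = 1.276.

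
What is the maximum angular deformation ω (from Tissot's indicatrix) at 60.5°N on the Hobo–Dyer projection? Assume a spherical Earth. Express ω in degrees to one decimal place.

52.7°

Hobo–Dyer is a cylindrical equal-area projection with standard parallels at ±37.5°. Cylindrical equal-area (φ₀ = 37.5°): h = cos φ / cos 37.5° along meridians, k = cos 37.5° / cos φ along parallels; h·k = 1.
At 60.5°: h = 0.6207, k = 1.611; principal scales a = 1.611, b = 0.6207.
sin(ω/2) = (a − b)/(a + b) = 0.9904/2.232 = 0.4438, so ω = 2 arcsin(0.4438) ≈ 52.7°.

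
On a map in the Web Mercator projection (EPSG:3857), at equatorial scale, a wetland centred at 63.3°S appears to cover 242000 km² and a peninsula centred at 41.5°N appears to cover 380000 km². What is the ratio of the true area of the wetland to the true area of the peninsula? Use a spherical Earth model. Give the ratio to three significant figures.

0.229

On Mercator the areal scale is sec²φ, so true area = apparent × cos²φ.
True area of wetland: 242000 × cos²(63.3°) = 242000 × 0.2019 = 48860 km².
True area of peninsula: 380000 × cos²(41.5°) = 380000 × 0.5609 = 213200 km².
Ratio = 48860 / 213200 ≈ 0.229.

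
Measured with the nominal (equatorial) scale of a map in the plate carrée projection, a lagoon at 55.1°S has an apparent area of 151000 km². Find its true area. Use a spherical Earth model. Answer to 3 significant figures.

86400 km²

In the plate carrée (x = Rλ, y = Rφ), meridians are true-scale (h = 1) and parallels are stretched by k = sec φ.
Areal scale = h·k = 1 × sec φ; at 55.1°, h = 1.000, k = 1.748, so h·k = 1.748.
True area = apparent / (areal scale) = 151000 / 1.748 ≈ 86400 km².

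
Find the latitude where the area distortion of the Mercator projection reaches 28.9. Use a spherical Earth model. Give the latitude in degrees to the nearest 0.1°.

79.3°

Mercator areal scale is sec²φ.
sec²φ = 28.9  ⇒  cos²φ = 0.03460  ⇒  cos φ = 0.1860.
φ = arccos(0.1860) ≈ 79.3°.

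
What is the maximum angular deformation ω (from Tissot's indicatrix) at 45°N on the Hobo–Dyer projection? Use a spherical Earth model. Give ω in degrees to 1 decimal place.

The Hobo–Dyer projection is cylindrical equal-area with φ₀ = 37.5°. A cylindrical equal-area projection with standard parallel φ₀ has meridian scale h = cos φ / cos φ₀ and parallel scale k = cos φ₀ / cos φ (so areas are preserved, h·k = 1).
At 45°: h = 0.8913, k = 1.122; principal scales a = 1.122, b = 0.8913.
sin(ω/2) = (a − b)/(a + b) = 0.2307/2.013 = 0.1146, so ω = 2 arcsin(0.1146) ≈ 13.2°.

13.2°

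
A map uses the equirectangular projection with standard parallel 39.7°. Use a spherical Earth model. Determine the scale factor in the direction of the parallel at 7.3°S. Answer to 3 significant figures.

The equidistant cylindrical projection with φ₀ = 39.7° has h = 1 (meridians true) and k = cos φ₀ / cos φ along parallels.
k = cos 39.7° / cos 7.3° = 0.7694/0.9919 = 0.7757.

0.776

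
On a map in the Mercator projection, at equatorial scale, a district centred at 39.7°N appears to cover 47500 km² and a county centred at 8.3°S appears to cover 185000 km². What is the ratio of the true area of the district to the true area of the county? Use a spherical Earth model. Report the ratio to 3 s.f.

Mercator's areal exaggeration is sec²φ; hence true area = (apparent area) · cos²φ.
True area of district: 47500 × cos²(39.7°) = 47500 × 0.5920 = 28120 km².
True area of county: 185000 × cos²(8.3°) = 185000 × 0.9792 = 181100 km².
Ratio = 28120 / 181100 ≈ 0.155.

0.155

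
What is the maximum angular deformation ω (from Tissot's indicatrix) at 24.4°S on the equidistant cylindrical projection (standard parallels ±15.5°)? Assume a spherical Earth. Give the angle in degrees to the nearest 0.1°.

3.2°

The equidistant cylindrical projection with φ₀ = 15.5° has h = 1 (meridians true) and k = cos φ₀ / cos φ along parallels.
At 24.4°: h = 1.000, k = 1.058; principal scales a = 1.058, b = 1.000.
sin(ω/2) = (a − b)/(a + b) = 0.05814/2.058 = 0.02825, so ω = 2 arcsin(0.02825) ≈ 3.2°.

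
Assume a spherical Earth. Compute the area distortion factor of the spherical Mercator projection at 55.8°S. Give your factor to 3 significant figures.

3.17

The Mercator projection is conformal; its linear scale factor is the same in every direction and equals sec φ = 1/cos φ.
Areal scale = k² = sec²φ = 1/cos²(55.8°) = 1/0.5621² = 3.165.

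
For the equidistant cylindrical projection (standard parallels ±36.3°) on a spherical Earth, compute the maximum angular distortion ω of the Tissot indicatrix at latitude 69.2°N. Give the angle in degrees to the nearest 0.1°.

45.7°

The equidistant cylindrical projection with φ₀ = 36.3° has h = 1 (meridians true) and k = cos φ₀ / cos φ along parallels.
At 69.2°: h = 1.000, k = 2.270; principal scales a = 2.270, b = 1.000.
sin(ω/2) = (a − b)/(a + b) = 1.270/3.270 = 0.3883, so ω = 2 arcsin(0.3883) ≈ 45.7°.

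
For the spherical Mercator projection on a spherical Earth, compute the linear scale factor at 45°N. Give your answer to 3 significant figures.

Mercator is conformal, so the point scale is isotropic: h = k = sec φ = 1/cos φ.
k = 1/cos 45° = 1/0.7071 = 1.414.

1.41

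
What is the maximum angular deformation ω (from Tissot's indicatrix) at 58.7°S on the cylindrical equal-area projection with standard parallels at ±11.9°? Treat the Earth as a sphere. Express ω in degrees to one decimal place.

68.1°

A cylindrical equal-area projection with standard parallel φ₀ has meridian scale h = cos φ / cos φ₀ and parallel scale k = cos φ₀ / cos φ (so areas are preserved, h·k = 1).
At 58.7°: h = 0.5309, k = 1.883; principal scales a = 1.883, b = 0.5309.
sin(ω/2) = (a − b)/(a + b) = 1.353/2.414 = 0.5602, so ω = 2 arcsin(0.5602) ≈ 68.1°.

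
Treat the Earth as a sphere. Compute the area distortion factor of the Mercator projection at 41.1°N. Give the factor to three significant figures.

The Mercator projection is conformal; its linear scale factor is the same in every direction and equals sec φ = 1/cos φ.
Areal scale = k² = sec²φ = 1/cos²(41.1°) = 1/0.7536² = 1.761.

1.76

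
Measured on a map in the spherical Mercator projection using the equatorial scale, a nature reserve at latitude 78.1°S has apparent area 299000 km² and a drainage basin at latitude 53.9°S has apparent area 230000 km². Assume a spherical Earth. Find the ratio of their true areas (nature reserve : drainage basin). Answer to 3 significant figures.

Mercator's areal exaggeration is sec²φ; hence true area = (apparent area) · cos²φ.
True area of nature reserve: 299000 × cos²(78.1°) = 299000 × 0.04252 = 12710 km².
True area of drainage basin: 230000 × cos²(53.9°) = 230000 × 0.3472 = 79850 km².
Ratio = 12710 / 79850 ≈ 0.159.

0.159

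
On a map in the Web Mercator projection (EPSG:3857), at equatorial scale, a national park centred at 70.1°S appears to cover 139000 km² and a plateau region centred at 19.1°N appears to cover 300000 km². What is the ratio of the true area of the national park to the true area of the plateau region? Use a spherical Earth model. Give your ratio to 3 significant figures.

0.0601

Mercator's areal exaggeration is sec²φ; hence true area = (apparent area) · cos²φ.
True area of national park: 139000 × cos²(70.1°) = 139000 × 0.1159 = 16100 km².
True area of plateau region: 300000 × cos²(19.1°) = 300000 × 0.8929 = 267900 km².
Ratio = 16100 / 267900 ≈ 0.0601.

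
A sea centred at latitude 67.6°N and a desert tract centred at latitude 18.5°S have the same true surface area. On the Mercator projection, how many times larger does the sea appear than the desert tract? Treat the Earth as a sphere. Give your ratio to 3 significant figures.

On Mercator, area is exaggerated by sec²φ = 1/cos²φ.
At 67.6°: sec²(67.6°) = 1/0.3811² = 6.886.
At 18.5°: sec²(18.5°) = 1/0.9483² = 1.112.
Ratio = 6.886/1.112 = cos²(18.5°)/cos²(67.6°) ≈ 6.19.

6.19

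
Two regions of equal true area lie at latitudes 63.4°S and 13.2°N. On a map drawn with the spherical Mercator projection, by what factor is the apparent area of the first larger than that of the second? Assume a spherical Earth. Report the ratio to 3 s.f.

Mercator areal scale is sec²φ.
At 63.4°: sec²(63.4°) = 1/0.4478² = 4.988.
At 13.2°: sec²(13.2°) = 1/0.9736² = 1.055.
Ratio = 4.988/1.055 = cos²(13.2°)/cos²(63.4°) ≈ 4.73.

4.73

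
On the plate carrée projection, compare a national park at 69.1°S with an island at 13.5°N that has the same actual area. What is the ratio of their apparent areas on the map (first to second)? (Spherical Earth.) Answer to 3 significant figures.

In the plate carrée (x = Rλ, y = Rφ), meridians are true-scale (h = 1) and parallels are stretched by k = sec φ.
Areal scale at 69.1°: h·k = 1.000 × 2.803 = 2.803.
Areal scale at 13.5°: h·k = 1.000 × 1.028 = 1.028.
Ratio = 2.803/1.028 ≈ 2.73.

2.73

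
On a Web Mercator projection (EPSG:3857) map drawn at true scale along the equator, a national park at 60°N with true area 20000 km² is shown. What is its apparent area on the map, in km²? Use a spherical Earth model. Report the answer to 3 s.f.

80000 km²

Mercator is conformal, so the point scale is isotropic: h = k = sec φ = 1/cos φ.
Areal scale = k² = sec²φ = 1/cos²(60°) = 1/0.5000² = 4.000.
Apparent area = 20000 × 4.000 ≈ 80000 km².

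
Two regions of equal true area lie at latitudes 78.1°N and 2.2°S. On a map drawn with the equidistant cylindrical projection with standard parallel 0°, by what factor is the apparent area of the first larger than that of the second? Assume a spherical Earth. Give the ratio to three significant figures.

4.85

In the plate carrée (x = Rλ, y = Rφ), meridians are true-scale (h = 1) and parallels are stretched by k = sec φ.
Areal scale at 78.1°: h·k = 1.000 × 4.850 = 4.850.
Areal scale at 2.2°: h·k = 1.000 × 1.001 = 1.001.
Ratio = 4.850/1.001 ≈ 4.85.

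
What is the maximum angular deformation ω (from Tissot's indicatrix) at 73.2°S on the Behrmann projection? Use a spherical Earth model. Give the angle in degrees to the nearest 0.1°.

The Behrmann projection is cylindrical equal-area with φ₀ = 30°. Cylindrical equal-area (φ₀ = 30°): h = cos φ / cos 30° along meridians, k = cos 30° / cos φ along parallels; h·k = 1.
At 73.2°: h = 0.3337, k = 2.996; principal scales a = 2.996, b = 0.3337.
sin(ω/2) = (a − b)/(a + b) = 2.663/3.330 = 0.7996, so ω = 2 arcsin(0.7996) ≈ 106.2°.

106.2°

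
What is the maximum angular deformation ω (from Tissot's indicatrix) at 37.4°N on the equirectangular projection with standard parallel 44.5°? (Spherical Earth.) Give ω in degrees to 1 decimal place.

With standard parallel φ₀ = 44.5°, the equirectangular projection gives x = Rλ cos φ₀, y = Rφ, so h = 1 and k = cos 44.5° / cos φ.
At 37.4°: h = 1.000, k = 0.8978; principal scales a = 1.000, b = 0.8978.
sin(ω/2) = (a − b)/(a + b) = 0.1022/1.898 = 0.05383, so ω = 2 arcsin(0.05383) ≈ 6.2°.

6.2°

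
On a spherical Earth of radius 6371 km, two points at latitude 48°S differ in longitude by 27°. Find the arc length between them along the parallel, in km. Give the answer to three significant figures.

Arc length along a parallel = R cos φ · Δλ (with Δλ in radians).
= 6371 × cos 48° × (27° × π/180) = 6371 × 0.6691 × 0.4712 ≈ 2010 km.

2010 km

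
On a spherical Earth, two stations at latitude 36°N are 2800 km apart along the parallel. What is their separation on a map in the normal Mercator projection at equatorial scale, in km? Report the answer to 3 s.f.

The Mercator projection is conformal; its linear scale factor is the same in every direction and equals sec φ = 1/cos φ.
Along the parallel, k = sec 36° = 1/0.8090 = 1.236.
Map distance = 2800 × 1.236 ≈ 3460 km.

3460 km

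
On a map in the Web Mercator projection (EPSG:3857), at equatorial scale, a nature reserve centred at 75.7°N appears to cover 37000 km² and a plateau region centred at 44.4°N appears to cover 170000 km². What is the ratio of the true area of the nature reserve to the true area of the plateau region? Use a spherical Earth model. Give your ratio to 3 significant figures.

0.0260

On Mercator the areal scale is sec²φ, so true area = apparent × cos²φ.
True area of nature reserve: 37000 × cos²(75.7°) = 37000 × 0.06101 = 2257 km².
True area of plateau region: 170000 × cos²(44.4°) = 170000 × 0.5105 = 86780 km².
Ratio = 2257 / 86780 ≈ 0.0260.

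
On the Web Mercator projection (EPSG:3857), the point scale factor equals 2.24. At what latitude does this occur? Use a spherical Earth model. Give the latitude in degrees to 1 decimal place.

Mercator scale is k = sec φ = 1/cos φ.
1/cos φ = 2.24  ⇒  cos φ = 0.4464  ⇒  φ = arccos(0.4464) ≈ 63.5°.

63.5°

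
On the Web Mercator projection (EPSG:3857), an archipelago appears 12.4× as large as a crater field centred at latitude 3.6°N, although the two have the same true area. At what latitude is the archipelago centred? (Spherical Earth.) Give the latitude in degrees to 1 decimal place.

For equal true areas on Mercator, apparent areas scale as sec²φ, so the ratio is cos²φ₂ / cos²φ₁.
cos²φ₂ / cos²φ₁ = 12.4  ⇒  cos φ₁ = cos 3.6° / √12.4 = 0.9980/3.521 = 0.2834.
φ₁ = arccos(0.2834) ≈ 73.5°.

73.5°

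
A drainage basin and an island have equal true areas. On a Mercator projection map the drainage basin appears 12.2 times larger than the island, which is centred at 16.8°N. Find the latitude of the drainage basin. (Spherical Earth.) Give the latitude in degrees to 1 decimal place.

For equal true areas on Mercator, apparent areas scale as sec²φ, so the ratio is cos²φ₂ / cos²φ₁.
cos²φ₂ / cos²φ₁ = 12.2  ⇒  cos φ₁ = cos 16.8° / √12.2 = 0.9573/3.493 = 0.2741.
φ₁ = arccos(0.2741) ≈ 74.1°.

74.1°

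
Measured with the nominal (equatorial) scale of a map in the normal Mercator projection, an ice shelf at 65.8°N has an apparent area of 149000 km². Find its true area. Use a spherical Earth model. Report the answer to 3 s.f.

25000 km²

The Mercator projection is conformal; its linear scale factor is the same in every direction and equals sec φ = 1/cos φ.
Areal scale = k² = sec²φ = 1/cos²(65.8°) = 1/0.4099² = 5.951.
True area = apparent / (areal scale) = 149000 / 5.951 ≈ 25000 km².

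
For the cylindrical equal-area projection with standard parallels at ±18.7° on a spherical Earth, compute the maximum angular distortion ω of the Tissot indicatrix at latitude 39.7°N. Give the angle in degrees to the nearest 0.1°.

A cylindrical equal-area projection with standard parallel φ₀ has meridian scale h = cos φ / cos φ₀ and parallel scale k = cos φ₀ / cos φ (so areas are preserved, h·k = 1).
At 39.7°: h = 0.8123, k = 1.231; principal scales a = 1.231, b = 0.8123.
sin(ω/2) = (a − b)/(a + b) = 0.4188/2.043 = 0.2050, so ω = 2 arcsin(0.2050) ≈ 23.7°.

23.7°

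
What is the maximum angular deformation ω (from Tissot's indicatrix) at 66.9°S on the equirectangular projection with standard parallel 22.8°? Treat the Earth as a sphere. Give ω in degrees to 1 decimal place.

The equidistant cylindrical projection with φ₀ = 22.8° has h = 1 (meridians true) and k = cos φ₀ / cos φ along parallels.
At 66.9°: h = 1.000, k = 2.350; principal scales a = 2.350, b = 1.000.
sin(ω/2) = (a − b)/(a + b) = 1.350/3.350 = 0.4029, so ω = 2 arcsin(0.4029) ≈ 47.5°.

47.5°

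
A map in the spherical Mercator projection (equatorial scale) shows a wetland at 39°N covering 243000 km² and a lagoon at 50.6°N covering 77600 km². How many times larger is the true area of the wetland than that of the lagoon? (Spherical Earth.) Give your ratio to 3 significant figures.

4.69

Mercator's areal exaggeration is sec²φ; hence true area = (apparent area) · cos²φ.
True area of wetland: 243000 × cos²(39°) = 243000 × 0.6040 = 146800 km².
True area of lagoon: 77600 × cos²(50.6°) = 77600 × 0.4029 = 31260 km².
Ratio = 146800 / 31260 ≈ 4.69.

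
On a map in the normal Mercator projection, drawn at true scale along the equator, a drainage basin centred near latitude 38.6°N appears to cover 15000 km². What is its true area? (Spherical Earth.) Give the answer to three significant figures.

For Mercator, h = k = sec φ (a conformal cylindrical projection has a single point scale, 1/cos φ).
Areal scale = k² = sec²φ = 1/cos²(38.6°) = 1/0.7815² = 1.637.
True area = apparent / (areal scale) = 15000 / 1.637 ≈ 9160 km².

9160 km²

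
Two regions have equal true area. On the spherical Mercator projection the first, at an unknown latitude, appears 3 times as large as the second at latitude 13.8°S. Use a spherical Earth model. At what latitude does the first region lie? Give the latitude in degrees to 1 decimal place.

On Mercator, (apparent₁)/(apparent₂) = sec²φ₁ / sec²φ₂ when true areas are equal.
cos²φ₂ / cos²φ₁ = 3  ⇒  cos φ₁ = cos 13.8° / √3 = 0.9711/1.732 = 0.5607.
φ₁ = arccos(0.5607) ≈ 55.9°.

55.9°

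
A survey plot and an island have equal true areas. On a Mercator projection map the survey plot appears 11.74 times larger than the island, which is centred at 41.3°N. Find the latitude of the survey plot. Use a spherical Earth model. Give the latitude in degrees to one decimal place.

77.3°

On Mercator, (apparent₁)/(apparent₂) = sec²φ₁ / sec²φ₂ when true areas are equal.
cos²φ₂ / cos²φ₁ = 11.74  ⇒  cos φ₁ = cos 41.3° / √11.74 = 0.7513/3.426 = 0.2193.
φ₁ = arccos(0.2193) ≈ 77.3°.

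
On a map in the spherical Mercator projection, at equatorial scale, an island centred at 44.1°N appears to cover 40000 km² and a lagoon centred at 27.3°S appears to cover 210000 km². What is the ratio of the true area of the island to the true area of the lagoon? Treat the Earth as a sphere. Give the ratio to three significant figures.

On Mercator the areal scale is sec²φ, so true area = apparent × cos²φ.
True area of island: 40000 × cos²(44.1°) = 40000 × 0.5157 = 20630 km².
True area of lagoon: 210000 × cos²(27.3°) = 210000 × 0.7896 = 165800 km².
Ratio = 20630 / 165800 ≈ 0.124.

0.124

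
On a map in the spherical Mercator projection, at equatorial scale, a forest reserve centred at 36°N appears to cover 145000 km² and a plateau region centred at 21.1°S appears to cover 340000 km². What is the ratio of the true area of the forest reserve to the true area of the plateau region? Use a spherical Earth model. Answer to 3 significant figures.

0.321

On Mercator the areal scale is sec²φ, so true area = apparent × cos²φ.
True area of forest reserve: 145000 × cos²(36°) = 145000 × 0.6545 = 94900 km².
True area of plateau region: 340000 × cos²(21.1°) = 340000 × 0.8704 = 295900 km².
Ratio = 94900 / 295900 ≈ 0.321.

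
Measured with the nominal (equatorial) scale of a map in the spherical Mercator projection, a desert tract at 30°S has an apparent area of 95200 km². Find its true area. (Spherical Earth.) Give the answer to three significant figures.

For Mercator, h = k = sec φ (a conformal cylindrical projection has a single point scale, 1/cos φ).
Areal scale = k² = sec²φ = 1/cos²(30°) = 1/0.8660² = 1.333.
True area = apparent / (areal scale) = 95200 / 1.333 ≈ 71400 km².

71400 km²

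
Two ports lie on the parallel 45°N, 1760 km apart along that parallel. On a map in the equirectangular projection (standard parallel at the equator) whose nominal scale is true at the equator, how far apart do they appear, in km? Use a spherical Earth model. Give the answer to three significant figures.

2490 km

Plate carrée maps x = Rλ, y = Rφ. The meridian scale is h = 1 and the parallel scale is k = 1/cos φ = sec φ.
Along the parallel, k = sec 45° = 1/0.7071 = 1.414.
Map distance = 1760 × 1.414 ≈ 2490 km.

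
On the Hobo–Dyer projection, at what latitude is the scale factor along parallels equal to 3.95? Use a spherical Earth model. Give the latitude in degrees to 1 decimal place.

Hobo–Dyer is a cylindrical equal-area projection with standard parallels at ±37.5°. For cylindrical equal-area with standard parallel φ₀, h = cos φ / cos φ₀ and k = cos φ₀ / cos φ, so h·k = 1.
k = cos φ₀ / cos φ = 3.95  ⇒  cos φ = cos 37.5° / 3.95 = 0.2008.
φ = arccos(0.2008) ≈ 78.4°.

78.4°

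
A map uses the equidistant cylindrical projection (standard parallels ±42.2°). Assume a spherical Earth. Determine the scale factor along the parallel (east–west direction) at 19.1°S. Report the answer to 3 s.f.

0.784

The equidistant cylindrical projection with φ₀ = 42.2° has h = 1 (meridians true) and k = cos φ₀ / cos φ along parallels.
k = cos 42.2° / cos 19.1° = 0.7408/0.9449 = 0.7840.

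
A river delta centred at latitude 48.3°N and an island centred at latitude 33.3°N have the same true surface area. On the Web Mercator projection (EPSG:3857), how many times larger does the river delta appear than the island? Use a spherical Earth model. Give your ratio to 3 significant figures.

Mercator areal scale is sec²φ.
At 48.3°: sec²(48.3°) = 1/0.6652² = 2.260.
At 33.3°: sec²(33.3°) = 1/0.8358² = 1.431.
Ratio = 2.260/1.431 = cos²(33.3°)/cos²(48.3°) ≈ 1.58.

1.58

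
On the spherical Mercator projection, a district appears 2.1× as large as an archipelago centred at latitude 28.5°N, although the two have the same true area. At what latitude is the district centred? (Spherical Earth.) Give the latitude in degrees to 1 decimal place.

52.7°

For equal true areas on Mercator, apparent areas scale as sec²φ, so the ratio is cos²φ₂ / cos²φ₁.
cos²φ₂ / cos²φ₁ = 2.1  ⇒  cos φ₁ = cos 28.5° / √2.1 = 0.8788/1.449 = 0.6064.
φ₁ = arccos(0.6064) ≈ 52.7°.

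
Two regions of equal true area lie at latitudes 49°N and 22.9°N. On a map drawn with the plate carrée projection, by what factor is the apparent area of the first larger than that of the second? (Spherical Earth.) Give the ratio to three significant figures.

Plate carrée maps x = Rλ, y = Rφ. The meridian scale is h = 1 and the parallel scale is k = 1/cos φ = sec φ.
Areal scale at 49°: h·k = 1.000 × 1.524 = 1.524.
Areal scale at 22.9°: h·k = 1.000 × 1.086 = 1.086.
Ratio = 1.524/1.086 ≈ 1.40.

1.40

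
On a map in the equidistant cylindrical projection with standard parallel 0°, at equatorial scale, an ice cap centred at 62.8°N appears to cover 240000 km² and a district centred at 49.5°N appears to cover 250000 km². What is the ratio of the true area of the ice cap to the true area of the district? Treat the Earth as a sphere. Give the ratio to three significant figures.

On the plate carrée, areal scale = h·k = 1 × sec φ, so true area = apparent × cos φ.
True area of ice cap: 240000 × cos(62.8°) = 240000 × 0.4571 = 109700 km².
True area of district: 250000 × cos(49.5°) = 250000 × 0.6494 = 162400 km².
Ratio = 109700 / 162400 ≈ 0.676.

0.676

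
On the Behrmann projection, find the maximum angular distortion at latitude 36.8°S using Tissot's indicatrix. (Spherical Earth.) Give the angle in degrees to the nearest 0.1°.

Behrmann is a cylindrical equal-area projection with standard parallels at ±30°. A cylindrical equal-area projection with standard parallel φ₀ has meridian scale h = cos φ / cos φ₀ and parallel scale k = cos φ₀ / cos φ (so areas are preserved, h·k = 1).
At 36.8°: h = 0.9246, k = 1.082; principal scales a = 1.082, b = 0.9246.
sin(ω/2) = (a − b)/(a + b) = 0.1569/2.006 = 0.07823, so ω = 2 arcsin(0.07823) ≈ 9.0°.

9.0°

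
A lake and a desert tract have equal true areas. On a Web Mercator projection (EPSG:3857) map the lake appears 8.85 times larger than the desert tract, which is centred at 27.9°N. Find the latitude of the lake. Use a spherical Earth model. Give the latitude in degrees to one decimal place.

For equal true areas on Mercator, apparent areas scale as sec²φ, so the ratio is cos²φ₂ / cos²φ₁.
cos²φ₂ / cos²φ₁ = 8.85  ⇒  cos φ₁ = cos 27.9° / √8.85 = 0.8838/2.975 = 0.2971.
φ₁ = arccos(0.2971) ≈ 72.7°.

72.7°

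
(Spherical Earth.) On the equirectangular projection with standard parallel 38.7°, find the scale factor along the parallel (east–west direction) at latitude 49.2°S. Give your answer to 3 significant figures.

In the equirectangular projection with standard parallel φ₀ = 38.7° (x = Rλ cos φ₀, y = Rφ), meridians are true-scale (h = 1) and the parallel scale is k = cos φ₀ / cos φ.
k = cos 38.7° / cos 49.2° = 0.7804/0.6534 = 1.194.

1.19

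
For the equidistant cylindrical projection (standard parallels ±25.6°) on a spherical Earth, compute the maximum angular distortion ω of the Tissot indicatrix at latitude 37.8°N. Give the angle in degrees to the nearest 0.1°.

In the equirectangular projection with standard parallel φ₀ = 25.6° (x = Rλ cos φ₀, y = Rφ), meridians are true-scale (h = 1) and the parallel scale is k = cos φ₀ / cos φ.
At 37.8°: h = 1.000, k = 1.141; principal scales a = 1.141, b = 1.000.
sin(ω/2) = (a − b)/(a + b) = 0.1413/2.141 = 0.06600, so ω = 2 arcsin(0.06600) ≈ 7.6°.

7.6°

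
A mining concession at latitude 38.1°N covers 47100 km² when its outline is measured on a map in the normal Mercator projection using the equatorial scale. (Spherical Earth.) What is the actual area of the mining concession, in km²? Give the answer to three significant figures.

The Mercator projection is conformal; its linear scale factor is the same in every direction and equals sec φ = 1/cos φ.
Areal scale = k² = sec²φ = 1/cos²(38.1°) = 1/0.7869² = 1.615.
True area = apparent / (areal scale) = 47100 / 1.615 ≈ 29200 km².

29200 km²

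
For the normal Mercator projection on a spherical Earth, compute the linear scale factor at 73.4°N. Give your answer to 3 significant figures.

Mercator is conformal, so the point scale is isotropic: h = k = sec φ = 1/cos φ.
k = 1/cos 73.4° = 1/0.2857 = 3.500.

3.50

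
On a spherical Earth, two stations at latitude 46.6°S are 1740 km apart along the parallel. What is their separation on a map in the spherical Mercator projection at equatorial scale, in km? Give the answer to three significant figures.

2530 km

For Mercator, h = k = sec φ (a conformal cylindrical projection has a single point scale, 1/cos φ).
Along the parallel, k = sec 46.6° = 1/0.6871 = 1.455.
Map distance = 1740 × 1.455 ≈ 2530 km.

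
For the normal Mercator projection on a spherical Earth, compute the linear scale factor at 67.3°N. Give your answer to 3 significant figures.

The Mercator projection is conformal; its linear scale factor is the same in every direction and equals sec φ = 1/cos φ.
k = 1/cos 67.3° = 1/0.3859 = 2.591.

2.59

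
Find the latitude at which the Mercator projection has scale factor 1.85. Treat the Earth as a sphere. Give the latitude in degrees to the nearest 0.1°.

Mercator scale is k = sec φ = 1/cos φ.
1/cos φ = 1.85  ⇒  cos φ = 0.5405  ⇒  φ = arccos(0.5405) ≈ 57.3°.

57.3°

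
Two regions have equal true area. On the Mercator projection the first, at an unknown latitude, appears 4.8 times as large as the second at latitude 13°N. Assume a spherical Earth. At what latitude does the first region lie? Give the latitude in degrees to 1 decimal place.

63.6°

On Mercator, (apparent₁)/(apparent₂) = sec²φ₁ / sec²φ₂ when true areas are equal.
cos²φ₂ / cos²φ₁ = 4.8  ⇒  cos φ₁ = cos 13° / √4.8 = 0.9744/2.191 = 0.4447.
φ₁ = arccos(0.4447) ≈ 63.6°.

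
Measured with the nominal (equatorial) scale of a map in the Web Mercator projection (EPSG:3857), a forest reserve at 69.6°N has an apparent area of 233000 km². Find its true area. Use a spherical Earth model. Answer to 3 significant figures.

28300 km²

For Mercator, h = k = sec φ (a conformal cylindrical projection has a single point scale, 1/cos φ).
Areal scale = k² = sec²φ = 1/cos²(69.6°) = 1/0.3486² = 8.230.
True area = apparent / (areal scale) = 233000 / 8.230 ≈ 28300 km².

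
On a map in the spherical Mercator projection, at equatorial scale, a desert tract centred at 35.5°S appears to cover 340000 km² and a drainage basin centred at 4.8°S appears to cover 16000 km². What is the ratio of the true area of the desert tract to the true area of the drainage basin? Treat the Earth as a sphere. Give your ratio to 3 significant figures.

Mercator's areal exaggeration is sec²φ; hence true area = (apparent area) · cos²φ.
True area of desert tract: 340000 × cos²(35.5°) = 340000 × 0.6628 = 225300 km².
True area of drainage basin: 16000 × cos²(4.8°) = 16000 × 0.9930 = 15890 km².
Ratio = 225300 / 15890 ≈ 14.2.

14.2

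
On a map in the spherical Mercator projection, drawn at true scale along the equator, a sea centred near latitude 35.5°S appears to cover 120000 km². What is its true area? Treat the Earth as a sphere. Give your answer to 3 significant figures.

Mercator is conformal, so the point scale is isotropic: h = k = sec φ = 1/cos φ.
Areal scale = k² = sec²φ = 1/cos²(35.5°) = 1/0.8141² = 1.509.
True area = apparent / (areal scale) = 120000 / 1.509 ≈ 79500 km².

79500 km²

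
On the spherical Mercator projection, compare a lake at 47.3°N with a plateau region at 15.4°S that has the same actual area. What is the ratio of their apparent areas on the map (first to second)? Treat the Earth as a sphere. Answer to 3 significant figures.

Mercator areal scale is sec²φ.
At 47.3°: sec²(47.3°) = 1/0.6782² = 2.174.
At 15.4°: sec²(15.4°) = 1/0.9641² = 1.076.
Ratio = 2.174/1.076 = cos²(15.4°)/cos²(47.3°) ≈ 2.02.

2.02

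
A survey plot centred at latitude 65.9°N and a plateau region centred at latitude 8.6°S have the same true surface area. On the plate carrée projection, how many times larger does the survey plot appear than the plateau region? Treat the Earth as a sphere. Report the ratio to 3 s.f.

In the plate carrée (x = Rλ, y = Rφ), meridians are true-scale (h = 1) and parallels are stretched by k = sec φ.
Areal scale at 65.9°: h·k = 1.000 × 2.449 = 2.449.
Areal scale at 8.6°: h·k = 1.000 × 1.011 = 1.011.
Ratio = 2.449/1.011 ≈ 2.42.

2.42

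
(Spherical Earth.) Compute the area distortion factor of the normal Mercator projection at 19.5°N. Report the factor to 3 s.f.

Mercator is conformal, so the point scale is isotropic: h = k = sec φ = 1/cos φ.
Areal scale = k² = sec²φ = 1/cos²(19.5°) = 1/0.9426² = 1.125.

1.13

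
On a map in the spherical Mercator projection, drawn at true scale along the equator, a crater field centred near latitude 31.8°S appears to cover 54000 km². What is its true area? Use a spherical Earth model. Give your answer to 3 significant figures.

For Mercator, h = k = sec φ (a conformal cylindrical projection has a single point scale, 1/cos φ).
Areal scale = k² = sec²φ = 1/cos²(31.8°) = 1/0.8499² = 1.384.
True area = apparent / (areal scale) = 54000 / 1.384 ≈ 39000 km².

39000 km²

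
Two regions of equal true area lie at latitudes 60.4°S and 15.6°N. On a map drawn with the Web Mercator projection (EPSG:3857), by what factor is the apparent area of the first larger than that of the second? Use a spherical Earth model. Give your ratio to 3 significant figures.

3.80

On Mercator, area is exaggerated by sec²φ = 1/cos²φ.
At 60.4°: sec²(60.4°) = 1/0.4939² = 4.099.
At 15.6°: sec²(15.6°) = 1/0.9632² = 1.078.
Ratio = 4.099/1.078 = cos²(15.6°)/cos²(60.4°) ≈ 3.80.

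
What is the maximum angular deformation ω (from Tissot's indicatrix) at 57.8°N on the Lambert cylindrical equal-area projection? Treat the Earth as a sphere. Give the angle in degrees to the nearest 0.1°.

The Lambert cylindrical equal-area projection is the cylindrical equal-area projection with its standard parallel at the equator (φ₀ = 0). A cylindrical equal-area projection with standard parallel φ₀ has meridian scale h = cos φ / cos φ₀ and parallel scale k = cos φ₀ / cos φ (so areas are preserved, h·k = 1).
At 57.8°: h = 0.5329, k = 1.877; principal scales a = 1.877, b = 0.5329.
sin(ω/2) = (a − b)/(a + b) = 1.344/2.409 = 0.5577, so ω = 2 arcsin(0.5577) ≈ 67.8°.

67.8°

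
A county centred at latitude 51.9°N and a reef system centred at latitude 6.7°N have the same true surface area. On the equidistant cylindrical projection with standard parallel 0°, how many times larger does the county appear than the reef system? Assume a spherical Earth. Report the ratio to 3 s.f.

Plate carrée maps x = Rλ, y = Rφ. The meridian scale is h = 1 and the parallel scale is k = 1/cos φ = sec φ.
Areal scale at 51.9°: h·k = 1.000 × 1.621 = 1.621.
Areal scale at 6.7°: h·k = 1.000 × 1.007 = 1.007.
Ratio = 1.621/1.007 ≈ 1.61.

1.61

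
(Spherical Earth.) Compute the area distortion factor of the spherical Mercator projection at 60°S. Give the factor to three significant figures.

For Mercator, h = k = sec φ (a conformal cylindrical projection has a single point scale, 1/cos φ).
Areal scale = k² = sec²φ = 1/cos²(60°) = 1/0.5000² = 4.000.

4.00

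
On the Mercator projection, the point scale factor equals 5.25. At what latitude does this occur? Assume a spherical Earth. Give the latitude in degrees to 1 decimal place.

79.0°

Mercator scale is k = sec φ = 1/cos φ.
1/cos φ = 5.25  ⇒  cos φ = 0.1905  ⇒  φ = arccos(0.1905) ≈ 79.0°.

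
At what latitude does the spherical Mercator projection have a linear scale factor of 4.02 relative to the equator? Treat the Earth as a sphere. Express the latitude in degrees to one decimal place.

75.6°

Mercator scale is k = sec φ = 1/cos φ.
1/cos φ = 4.02  ⇒  cos φ = 0.2488  ⇒  φ = arccos(0.2488) ≈ 75.6°.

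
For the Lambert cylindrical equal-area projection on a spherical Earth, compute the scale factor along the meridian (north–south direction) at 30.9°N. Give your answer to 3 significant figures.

The Lambert cylindrical equal-area projection is the cylindrical equal-area projection with its standard parallel at the equator (φ₀ = 0). Cylindrical equal-area (φ₀ = 0°): h = cos φ / cos 0° along meridians, k = cos 0° / cos φ along parallels; h·k = 1.
h = cos 30.9° / cos 0° = 0.8581/1.000 = 0.8581.

0.858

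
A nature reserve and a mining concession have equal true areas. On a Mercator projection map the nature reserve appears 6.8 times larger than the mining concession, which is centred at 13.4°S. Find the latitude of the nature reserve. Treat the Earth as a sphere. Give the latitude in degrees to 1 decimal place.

For equal true areas on Mercator, apparent areas scale as sec²φ, so the ratio is cos²φ₂ / cos²φ₁.
cos²φ₂ / cos²φ₁ = 6.8  ⇒  cos φ₁ = cos 13.4° / √6.8 = 0.9728/2.608 = 0.3730.
φ₁ = arccos(0.3730) ≈ 68.1°.

68.1°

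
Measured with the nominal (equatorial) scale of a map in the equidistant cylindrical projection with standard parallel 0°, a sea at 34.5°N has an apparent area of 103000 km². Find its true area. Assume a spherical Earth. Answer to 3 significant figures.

For the equirectangular projection with φ₀ = 0 (plate carrée), h = 1 along meridians and k = sec φ along parallels.
Areal scale = h·k = 1 × sec φ; at 34.5°, h = 1.000, k = 1.213, so h·k = 1.213.
True area = apparent / (areal scale) = 103000 / 1.213 ≈ 84900 km².

84900 km²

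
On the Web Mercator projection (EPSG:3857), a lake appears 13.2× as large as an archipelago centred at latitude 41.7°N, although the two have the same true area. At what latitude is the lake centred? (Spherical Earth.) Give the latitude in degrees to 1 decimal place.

On Mercator, (apparent₁)/(apparent₂) = sec²φ₁ / sec²φ₂ when true areas are equal.
cos²φ₂ / cos²φ₁ = 13.2  ⇒  cos φ₁ = cos 41.7° / √13.2 = 0.7466/3.633 = 0.2055.
φ₁ = arccos(0.2055) ≈ 78.1°.

78.1°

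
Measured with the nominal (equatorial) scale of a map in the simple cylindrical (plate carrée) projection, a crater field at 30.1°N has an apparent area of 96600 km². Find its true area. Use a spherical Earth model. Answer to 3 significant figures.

83600 km²

Plate carrée maps x = Rλ, y = Rφ. The meridian scale is h = 1 and the parallel scale is k = 1/cos φ = sec φ.
Areal scale = h·k = 1 × sec φ; at 30.1°, h = 1.000, k = 1.156, so h·k = 1.156.
True area = apparent / (areal scale) = 96600 / 1.156 ≈ 83600 km².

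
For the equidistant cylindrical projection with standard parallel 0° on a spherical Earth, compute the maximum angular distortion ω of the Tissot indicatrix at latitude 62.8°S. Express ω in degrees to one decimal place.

43.8°

In the plate carrée (x = Rλ, y = Rφ), meridians are true-scale (h = 1) and parallels are stretched by k = sec φ.
At 62.8°: h = 1.000, k = 2.188; principal scales a = 2.188, b = 1.000.
sin(ω/2) = (a − b)/(a + b) = 1.188/3.188 = 0.3726, so ω = 2 arcsin(0.3726) ≈ 43.8°.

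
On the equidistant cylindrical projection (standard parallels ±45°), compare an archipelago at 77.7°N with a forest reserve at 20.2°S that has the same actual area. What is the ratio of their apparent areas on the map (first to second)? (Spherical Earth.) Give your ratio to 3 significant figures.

In the equirectangular projection with standard parallel φ₀ = 45° (x = Rλ cos φ₀, y = Rφ), meridians are true-scale (h = 1) and the parallel scale is k = cos φ₀ / cos φ.
Areal scale at 77.7°: h·k = 1.000 × 3.319 = 3.319.
Areal scale at 20.2°: h·k = 1.000 × 0.7534 = 0.7534.
Ratio = 3.319/0.7534 ≈ 4.41.

4.41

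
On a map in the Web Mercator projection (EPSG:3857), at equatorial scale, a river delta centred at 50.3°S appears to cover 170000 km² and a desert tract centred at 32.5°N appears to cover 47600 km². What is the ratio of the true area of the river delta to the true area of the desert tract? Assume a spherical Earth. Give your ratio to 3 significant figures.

2.05

On Mercator the areal scale is sec²φ, so true area = apparent × cos²φ.
True area of river delta: 170000 × cos²(50.3°) = 170000 × 0.4080 = 69360 km².
True area of desert tract: 47600 × cos²(32.5°) = 47600 × 0.7113 = 33860 km².
Ratio = 69360 / 33860 ≈ 2.05.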